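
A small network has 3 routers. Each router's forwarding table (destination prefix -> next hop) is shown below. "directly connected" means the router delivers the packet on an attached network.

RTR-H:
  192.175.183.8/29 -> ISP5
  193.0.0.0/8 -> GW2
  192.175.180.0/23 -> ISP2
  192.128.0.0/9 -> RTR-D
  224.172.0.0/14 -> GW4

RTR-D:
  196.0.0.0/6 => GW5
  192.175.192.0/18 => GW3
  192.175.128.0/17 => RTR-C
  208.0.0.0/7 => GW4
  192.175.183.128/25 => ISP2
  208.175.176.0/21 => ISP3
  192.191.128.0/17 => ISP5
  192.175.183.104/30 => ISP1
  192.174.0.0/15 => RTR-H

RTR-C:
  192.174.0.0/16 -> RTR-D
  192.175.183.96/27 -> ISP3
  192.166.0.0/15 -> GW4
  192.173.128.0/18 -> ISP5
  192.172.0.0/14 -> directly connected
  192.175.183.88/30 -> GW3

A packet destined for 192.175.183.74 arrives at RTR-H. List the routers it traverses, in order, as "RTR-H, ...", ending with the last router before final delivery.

At RTR-H: longest match for 192.175.183.74 is 192.128.0.0/9 -> RTR-D
At RTR-D: longest match for 192.175.183.74 is 192.175.128.0/17 -> RTR-C
At RTR-C: longest match for 192.175.183.74 is 192.172.0.0/14 -> directly connected

RTR-H, RTR-D, RTR-C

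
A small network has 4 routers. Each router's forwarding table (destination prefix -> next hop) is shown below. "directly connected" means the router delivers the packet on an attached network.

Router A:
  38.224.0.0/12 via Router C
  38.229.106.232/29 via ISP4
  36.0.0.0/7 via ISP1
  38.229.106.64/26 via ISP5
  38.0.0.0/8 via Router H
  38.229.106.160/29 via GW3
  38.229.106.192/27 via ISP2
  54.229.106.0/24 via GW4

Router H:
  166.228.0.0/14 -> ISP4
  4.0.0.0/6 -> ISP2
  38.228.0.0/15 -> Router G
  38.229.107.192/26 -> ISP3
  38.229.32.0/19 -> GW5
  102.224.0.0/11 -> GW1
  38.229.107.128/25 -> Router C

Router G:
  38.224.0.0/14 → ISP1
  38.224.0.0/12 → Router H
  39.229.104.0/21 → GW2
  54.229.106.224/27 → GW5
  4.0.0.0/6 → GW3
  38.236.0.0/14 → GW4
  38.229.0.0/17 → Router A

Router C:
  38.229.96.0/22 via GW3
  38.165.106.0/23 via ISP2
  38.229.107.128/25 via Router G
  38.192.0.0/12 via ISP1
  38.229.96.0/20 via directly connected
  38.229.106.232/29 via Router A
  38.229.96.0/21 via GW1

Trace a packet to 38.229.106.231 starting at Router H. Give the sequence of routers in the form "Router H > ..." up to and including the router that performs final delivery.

Router H > Router G > Router A > Router C

At Router H: longest match for 38.229.106.231 is 38.228.0.0/15 -> Router G
At Router G: longest match for 38.229.106.231 is 38.229.0.0/17 -> Router A
At Router A: longest match for 38.229.106.231 is 38.224.0.0/12 -> Router C
At Router C: longest match for 38.229.106.231 is 38.229.96.0/20 -> directly connected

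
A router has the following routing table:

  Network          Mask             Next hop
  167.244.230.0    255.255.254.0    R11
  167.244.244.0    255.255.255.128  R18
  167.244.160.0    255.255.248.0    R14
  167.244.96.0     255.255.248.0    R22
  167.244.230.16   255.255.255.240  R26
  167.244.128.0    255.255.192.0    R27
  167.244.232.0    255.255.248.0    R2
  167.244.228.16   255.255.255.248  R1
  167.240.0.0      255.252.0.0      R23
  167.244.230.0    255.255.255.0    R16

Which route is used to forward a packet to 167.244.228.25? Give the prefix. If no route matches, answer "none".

none

167.244.228.25 is outside every listed prefix and there is no default route.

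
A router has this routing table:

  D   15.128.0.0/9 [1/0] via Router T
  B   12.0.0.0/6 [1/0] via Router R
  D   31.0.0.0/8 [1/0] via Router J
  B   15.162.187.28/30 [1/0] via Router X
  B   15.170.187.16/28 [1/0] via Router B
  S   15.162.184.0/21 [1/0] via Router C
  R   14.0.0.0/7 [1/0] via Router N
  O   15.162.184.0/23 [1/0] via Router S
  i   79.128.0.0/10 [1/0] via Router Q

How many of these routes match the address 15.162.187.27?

4

Prefixes containing 15.162.187.27:
  12.0.0.0/6 (12.0.0.0 - 15.255.255.255)
  14.0.0.0/7 (14.0.0.0 - 15.255.255.255)
  15.128.0.0/9 (15.128.0.0 - 15.255.255.255)
  15.162.184.0/21 (15.162.184.0 - 15.162.191.255)
Total matching entries: 4.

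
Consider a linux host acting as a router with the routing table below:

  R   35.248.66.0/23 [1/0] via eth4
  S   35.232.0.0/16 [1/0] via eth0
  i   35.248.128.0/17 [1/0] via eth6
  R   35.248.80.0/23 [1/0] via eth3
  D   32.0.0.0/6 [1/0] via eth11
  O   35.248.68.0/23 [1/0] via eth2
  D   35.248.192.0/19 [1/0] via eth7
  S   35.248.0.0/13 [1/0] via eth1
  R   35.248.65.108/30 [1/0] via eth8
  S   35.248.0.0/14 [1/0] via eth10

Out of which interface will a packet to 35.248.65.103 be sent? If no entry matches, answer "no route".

Routes whose prefix contains 35.248.65.103:
  32.0.0.0/6 (32.0.0.0 - 35.255.255.255) -> eth11
  35.248.0.0/13 (35.248.0.0 - 35.255.255.255) -> eth1
  35.248.0.0/14 (35.248.0.0 - 35.251.255.255) -> eth10
More-specific entries that do NOT match:
  35.248.65.108/30 (35.248.65.108 - 35.248.65.111) does not contain 35.248.65.103
  35.248.66.0/23 (35.248.66.0 - 35.248.67.255) does not contain 35.248.65.103
  35.248.80.0/23 (35.248.80.0 - 35.248.81.255) does not contain 35.248.65.103
  35.248.68.0/23 (35.248.68.0 - 35.248.69.255) does not contain 35.248.65.103
  35.248.192.0/19 (35.248.192.0 - 35.248.223.255) does not contain 35.248.65.103
  35.248.128.0/17 (35.248.128.0 - 35.248.255.255) does not contain 35.248.65.103
  35.232.0.0/16 (35.232.0.0 - 35.232.255.255) does not contain 35.248.65.103
Longest matching prefix is /14 -> interface eth10.

eth10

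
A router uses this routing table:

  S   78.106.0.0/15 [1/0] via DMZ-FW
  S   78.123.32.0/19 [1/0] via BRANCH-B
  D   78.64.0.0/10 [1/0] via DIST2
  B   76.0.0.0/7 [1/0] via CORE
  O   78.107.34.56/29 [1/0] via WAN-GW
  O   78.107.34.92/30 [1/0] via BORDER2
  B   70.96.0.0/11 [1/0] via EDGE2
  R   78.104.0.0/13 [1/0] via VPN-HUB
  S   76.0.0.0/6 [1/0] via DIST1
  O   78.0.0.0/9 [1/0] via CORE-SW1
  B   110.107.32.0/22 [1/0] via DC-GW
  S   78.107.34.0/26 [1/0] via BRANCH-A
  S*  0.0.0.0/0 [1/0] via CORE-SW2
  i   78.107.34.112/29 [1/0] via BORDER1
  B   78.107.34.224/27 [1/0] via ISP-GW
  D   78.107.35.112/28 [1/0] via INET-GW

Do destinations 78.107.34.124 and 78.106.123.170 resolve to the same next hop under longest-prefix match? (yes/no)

yes

78.107.34.124: longest match 78.106.0.0/15 -> DMZ-FW
78.106.123.170: longest match 78.106.0.0/15 -> DMZ-FW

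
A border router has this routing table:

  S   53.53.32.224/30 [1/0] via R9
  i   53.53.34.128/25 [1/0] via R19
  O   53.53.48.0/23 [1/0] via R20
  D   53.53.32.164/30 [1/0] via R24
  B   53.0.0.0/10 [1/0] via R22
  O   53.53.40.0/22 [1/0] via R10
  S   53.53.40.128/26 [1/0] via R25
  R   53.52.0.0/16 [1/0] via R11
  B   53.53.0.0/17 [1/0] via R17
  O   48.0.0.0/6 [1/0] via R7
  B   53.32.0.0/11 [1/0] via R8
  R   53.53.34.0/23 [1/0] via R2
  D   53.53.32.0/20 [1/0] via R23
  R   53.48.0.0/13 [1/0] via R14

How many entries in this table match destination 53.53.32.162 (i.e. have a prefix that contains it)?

Prefixes containing 53.53.32.162:
  53.0.0.0/10 (53.0.0.0 - 53.63.255.255)
  53.32.0.0/11 (53.32.0.0 - 53.63.255.255)
  53.48.0.0/13 (53.48.0.0 - 53.55.255.255)
  53.53.0.0/17 (53.53.0.0 - 53.53.127.255)
  53.53.32.0/20 (53.53.32.0 - 53.53.47.255)
Total matching entries: 5.

5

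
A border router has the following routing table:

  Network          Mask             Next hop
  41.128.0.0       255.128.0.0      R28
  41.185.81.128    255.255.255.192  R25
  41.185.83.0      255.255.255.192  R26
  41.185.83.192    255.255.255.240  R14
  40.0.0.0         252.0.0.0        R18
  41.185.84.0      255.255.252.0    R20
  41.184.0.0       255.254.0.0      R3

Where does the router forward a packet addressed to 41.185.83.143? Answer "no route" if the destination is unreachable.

R3

Routes whose prefix contains 41.185.83.143:
  40.0.0.0/6 (40.0.0.0 - 43.255.255.255) -> R18
  41.128.0.0/9 (41.128.0.0 - 41.255.255.255) -> R28
  41.184.0.0/15 (41.184.0.0 - 41.185.255.255) -> R3
More-specific entries that do NOT match:
  41.185.83.192/28 (41.185.83.192 - 41.185.83.207) does not contain 41.185.83.143
  41.185.81.128/26 (41.185.81.128 - 41.185.81.191) does not contain 41.185.83.143
  41.185.83.0/26 (41.185.83.0 - 41.185.83.63) does not contain 41.185.83.143
  41.185.84.0/22 (41.185.84.0 - 41.185.87.255) does not contain 41.185.83.143
Longest matching prefix is /15 -> next hop R3.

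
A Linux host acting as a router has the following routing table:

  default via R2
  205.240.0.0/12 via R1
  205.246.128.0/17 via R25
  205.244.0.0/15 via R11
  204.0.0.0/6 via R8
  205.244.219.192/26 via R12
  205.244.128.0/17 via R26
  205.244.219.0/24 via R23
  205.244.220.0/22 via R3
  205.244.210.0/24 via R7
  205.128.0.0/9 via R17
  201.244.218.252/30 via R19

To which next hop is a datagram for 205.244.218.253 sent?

R26

Routes whose prefix contains 205.244.218.253:
  0.0.0.0/0 (default, matches everything) -> R2
  204.0.0.0/6 (204.0.0.0 - 207.255.255.255) -> R8
  205.128.0.0/9 (205.128.0.0 - 205.255.255.255) -> R17
  205.240.0.0/12 (205.240.0.0 - 205.255.255.255) -> R1
  205.244.0.0/15 (205.244.0.0 - 205.245.255.255) -> R11
  205.244.128.0/17 (205.244.128.0 - 205.244.255.255) -> R26
More-specific entries that do NOT match:
  201.244.218.252/30 (201.244.218.252 - 201.244.218.255) does not contain 205.244.218.253
  205.244.219.192/26 (205.244.219.192 - 205.244.219.255) does not contain 205.244.218.253
  205.244.219.0/24 (205.244.219.0 - 205.244.219.255) does not contain 205.244.218.253
  205.244.210.0/24 (205.244.210.0 - 205.244.210.255) does not contain 205.244.218.253
  205.244.220.0/22 (205.244.220.0 - 205.244.223.255) does not contain 205.244.218.253
Longest matching prefix is /17 -> next hop R26.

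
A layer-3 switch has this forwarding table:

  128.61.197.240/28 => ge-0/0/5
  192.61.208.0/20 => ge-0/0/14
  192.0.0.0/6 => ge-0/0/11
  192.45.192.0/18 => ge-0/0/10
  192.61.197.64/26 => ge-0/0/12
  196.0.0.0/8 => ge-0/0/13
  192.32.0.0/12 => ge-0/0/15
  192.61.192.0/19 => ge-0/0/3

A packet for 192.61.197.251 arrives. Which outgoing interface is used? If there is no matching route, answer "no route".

Routes whose prefix contains 192.61.197.251:
  192.0.0.0/6 (192.0.0.0 - 195.255.255.255) -> ge-0/0/11
  192.61.192.0/19 (192.61.192.0 - 192.61.223.255) -> ge-0/0/3
More-specific entries that do NOT match:
  128.61.197.240/28 (128.61.197.240 - 128.61.197.255) does not contain 192.61.197.251
  192.61.197.64/26 (192.61.197.64 - 192.61.197.127) does not contain 192.61.197.251
  192.61.208.0/20 (192.61.208.0 - 192.61.223.255) does not contain 192.61.197.251
Longest matching prefix is /19 -> interface ge-0/0/3.

ge-0/0/3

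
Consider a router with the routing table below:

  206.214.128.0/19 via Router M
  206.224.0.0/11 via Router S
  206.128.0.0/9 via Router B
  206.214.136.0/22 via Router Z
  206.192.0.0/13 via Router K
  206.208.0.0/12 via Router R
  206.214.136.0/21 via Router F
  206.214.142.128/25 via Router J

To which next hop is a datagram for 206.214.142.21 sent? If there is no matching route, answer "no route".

Routes whose prefix contains 206.214.142.21:
  206.128.0.0/9 (206.128.0.0 - 206.255.255.255) -> Router B
  206.208.0.0/12 (206.208.0.0 - 206.223.255.255) -> Router R
  206.214.128.0/19 (206.214.128.0 - 206.214.159.255) -> Router M
  206.214.136.0/21 (206.214.136.0 - 206.214.143.255) -> Router F
More-specific entries that do NOT match:
  206.214.142.128/25 (206.214.142.128 - 206.214.142.255) does not contain 206.214.142.21
  206.214.136.0/22 (206.214.136.0 - 206.214.139.255) does not contain 206.214.142.21
Longest matching prefix is /21 -> next hop Router F.

Router F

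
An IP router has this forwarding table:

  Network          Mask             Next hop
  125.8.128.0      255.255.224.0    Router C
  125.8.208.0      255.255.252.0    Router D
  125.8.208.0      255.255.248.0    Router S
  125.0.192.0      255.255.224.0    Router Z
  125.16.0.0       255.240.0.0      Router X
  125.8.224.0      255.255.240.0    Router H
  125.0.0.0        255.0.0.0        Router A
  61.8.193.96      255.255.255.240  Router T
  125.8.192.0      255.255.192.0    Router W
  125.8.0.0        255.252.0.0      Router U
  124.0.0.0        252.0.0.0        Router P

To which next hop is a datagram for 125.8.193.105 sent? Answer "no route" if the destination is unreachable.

Routes whose prefix contains 125.8.193.105:
  124.0.0.0/6 (124.0.0.0 - 127.255.255.255) -> Router P
  125.0.0.0/8 (125.0.0.0 - 125.255.255.255) -> Router A
  125.8.0.0/14 (125.8.0.0 - 125.11.255.255) -> Router U
  125.8.192.0/18 (125.8.192.0 - 125.8.255.255) -> Router W
More-specific entries that do NOT match:
  61.8.193.96/28 (61.8.193.96 - 61.8.193.111) does not contain 125.8.193.105
  125.8.208.0/22 (125.8.208.0 - 125.8.211.255) does not contain 125.8.193.105
  125.8.208.0/21 (125.8.208.0 - 125.8.215.255) does not contain 125.8.193.105
  125.8.224.0/20 (125.8.224.0 - 125.8.239.255) does not contain 125.8.193.105
  125.8.128.0/19 (125.8.128.0 - 125.8.159.255) does not contain 125.8.193.105
  125.0.192.0/19 (125.0.192.0 - 125.0.223.255) does not contain 125.8.193.105
Longest matching prefix is /18 -> next hop Router W.

Router W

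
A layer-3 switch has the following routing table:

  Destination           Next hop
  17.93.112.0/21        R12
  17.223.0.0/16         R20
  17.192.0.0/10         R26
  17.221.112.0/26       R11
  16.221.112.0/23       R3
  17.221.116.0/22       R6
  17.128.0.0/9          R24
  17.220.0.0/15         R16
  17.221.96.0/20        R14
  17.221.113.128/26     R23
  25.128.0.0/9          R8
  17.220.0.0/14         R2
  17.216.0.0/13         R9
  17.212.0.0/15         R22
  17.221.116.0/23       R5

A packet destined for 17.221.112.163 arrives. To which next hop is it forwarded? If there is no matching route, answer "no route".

Routes whose prefix contains 17.221.112.163:
  17.128.0.0/9 (17.128.0.0 - 17.255.255.255) -> R24
  17.192.0.0/10 (17.192.0.0 - 17.255.255.255) -> R26
  17.216.0.0/13 (17.216.0.0 - 17.223.255.255) -> R9
  17.220.0.0/14 (17.220.0.0 - 17.223.255.255) -> R2
  17.220.0.0/15 (17.220.0.0 - 17.221.255.255) -> R16
More-specific entries that do NOT match:
  17.221.112.0/26 (17.221.112.0 - 17.221.112.63) does not contain 17.221.112.163
  17.221.113.128/26 (17.221.113.128 - 17.221.113.191) does not contain 17.221.112.163
  16.221.112.0/23 (16.221.112.0 - 16.221.113.255) does not contain 17.221.112.163
  17.221.116.0/23 (17.221.116.0 - 17.221.117.255) does not contain 17.221.112.163
  17.221.116.0/22 (17.221.116.0 - 17.221.119.255) does not contain 17.221.112.163
  17.93.112.0/21 (17.93.112.0 - 17.93.119.255) does not contain 17.221.112.163
  17.221.96.0/20 (17.221.96.0 - 17.221.111.255) does not contain 17.221.112.163
  17.223.0.0/16 (17.223.0.0 - 17.223.255.255) does not contain 17.221.112.163
Longest matching prefix is /15 -> next hop R16.

R16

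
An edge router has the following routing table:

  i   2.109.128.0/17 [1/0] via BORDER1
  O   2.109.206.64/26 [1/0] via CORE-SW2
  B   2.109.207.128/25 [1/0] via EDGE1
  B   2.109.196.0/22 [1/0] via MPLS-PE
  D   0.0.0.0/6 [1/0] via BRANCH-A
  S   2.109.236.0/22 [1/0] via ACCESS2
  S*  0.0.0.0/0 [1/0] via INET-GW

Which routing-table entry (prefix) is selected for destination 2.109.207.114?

Entries matching 2.109.207.114:
  0.0.0.0/0 (default, matches everything)
  0.0.0.0/6 (0.0.0.0 - 3.255.255.255)
  2.109.128.0/17 (2.109.128.0 - 2.109.255.255)
Most specific is 2.109.128.0/17.

2.109.128.0/17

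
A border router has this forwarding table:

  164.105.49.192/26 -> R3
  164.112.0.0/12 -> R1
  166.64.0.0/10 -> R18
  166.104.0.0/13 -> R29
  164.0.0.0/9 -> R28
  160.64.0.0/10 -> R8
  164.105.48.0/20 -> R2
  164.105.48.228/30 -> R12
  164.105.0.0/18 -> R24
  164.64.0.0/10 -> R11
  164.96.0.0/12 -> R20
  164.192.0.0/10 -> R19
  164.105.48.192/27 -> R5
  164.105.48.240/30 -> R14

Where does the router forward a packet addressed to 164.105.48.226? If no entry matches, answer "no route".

Routes whose prefix contains 164.105.48.226:
  164.0.0.0/9 (164.0.0.0 - 164.127.255.255) -> R28
  164.64.0.0/10 (164.64.0.0 - 164.127.255.255) -> R11
  164.96.0.0/12 (164.96.0.0 - 164.111.255.255) -> R20
  164.105.0.0/18 (164.105.0.0 - 164.105.63.255) -> R24
  164.105.48.0/20 (164.105.48.0 - 164.105.63.255) -> R2
More-specific entries that do NOT match:
  164.105.48.228/30 (164.105.48.228 - 164.105.48.231) does not contain 164.105.48.226
  164.105.48.240/30 (164.105.48.240 - 164.105.48.243) does not contain 164.105.48.226
  164.105.48.192/27 (164.105.48.192 - 164.105.48.223) does not contain 164.105.48.226
  164.105.49.192/26 (164.105.49.192 - 164.105.49.255) does not contain 164.105.48.226
Longest matching prefix is /20 -> next hop R2.

R2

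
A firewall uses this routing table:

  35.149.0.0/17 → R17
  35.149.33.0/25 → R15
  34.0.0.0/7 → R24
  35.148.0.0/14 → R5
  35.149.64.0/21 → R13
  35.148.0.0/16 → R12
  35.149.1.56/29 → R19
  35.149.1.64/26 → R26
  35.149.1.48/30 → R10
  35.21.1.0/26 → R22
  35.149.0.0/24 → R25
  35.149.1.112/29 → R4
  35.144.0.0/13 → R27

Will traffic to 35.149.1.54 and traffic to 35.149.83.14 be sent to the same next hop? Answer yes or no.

yes

35.149.1.54: longest match 35.149.0.0/17 -> R17
35.149.83.14: longest match 35.149.0.0/17 -> R17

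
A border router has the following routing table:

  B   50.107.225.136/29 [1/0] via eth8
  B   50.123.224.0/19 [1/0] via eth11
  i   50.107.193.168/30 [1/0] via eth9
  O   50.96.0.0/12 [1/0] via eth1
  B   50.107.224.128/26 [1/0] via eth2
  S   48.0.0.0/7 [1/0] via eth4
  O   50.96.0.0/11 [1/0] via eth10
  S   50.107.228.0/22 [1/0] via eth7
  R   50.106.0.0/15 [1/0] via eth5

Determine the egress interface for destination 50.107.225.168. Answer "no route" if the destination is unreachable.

Routes whose prefix contains 50.107.225.168:
  50.96.0.0/11 (50.96.0.0 - 50.127.255.255) -> eth10
  50.96.0.0/12 (50.96.0.0 - 50.111.255.255) -> eth1
  50.106.0.0/15 (50.106.0.0 - 50.107.255.255) -> eth5
More-specific entries that do NOT match:
  50.107.193.168/30 (50.107.193.168 - 50.107.193.171) does not contain 50.107.225.168
  50.107.225.136/29 (50.107.225.136 - 50.107.225.143) does not contain 50.107.225.168
  50.107.224.128/26 (50.107.224.128 - 50.107.224.191) does not contain 50.107.225.168
  50.107.228.0/22 (50.107.228.0 - 50.107.231.255) does not contain 50.107.225.168
  50.123.224.0/19 (50.123.224.0 - 50.123.255.255) does not contain 50.107.225.168
Longest matching prefix is /15 -> interface eth5.

eth5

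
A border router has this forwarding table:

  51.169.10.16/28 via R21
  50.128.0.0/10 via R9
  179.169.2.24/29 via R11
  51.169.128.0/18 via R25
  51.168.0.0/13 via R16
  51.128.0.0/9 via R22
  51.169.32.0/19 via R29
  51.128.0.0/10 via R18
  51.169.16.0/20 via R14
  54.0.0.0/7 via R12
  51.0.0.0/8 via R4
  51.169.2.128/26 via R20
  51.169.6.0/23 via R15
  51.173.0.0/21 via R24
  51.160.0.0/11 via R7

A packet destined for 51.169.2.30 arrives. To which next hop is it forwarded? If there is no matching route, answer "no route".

Routes whose prefix contains 51.169.2.30:
  51.0.0.0/8 (51.0.0.0 - 51.255.255.255) -> R4
  51.128.0.0/9 (51.128.0.0 - 51.255.255.255) -> R22
  51.128.0.0/10 (51.128.0.0 - 51.191.255.255) -> R18
  51.160.0.0/11 (51.160.0.0 - 51.191.255.255) -> R7
  51.168.0.0/13 (51.168.0.0 - 51.175.255.255) -> R16
More-specific entries that do NOT match:
  179.169.2.24/29 (179.169.2.24 - 179.169.2.31) does not contain 51.169.2.30
  51.169.10.16/28 (51.169.10.16 - 51.169.10.31) does not contain 51.169.2.30
  51.169.2.128/26 (51.169.2.128 - 51.169.2.191) does not contain 51.169.2.30
  51.169.6.0/23 (51.169.6.0 - 51.169.7.255) does not contain 51.169.2.30
  51.173.0.0/21 (51.173.0.0 - 51.173.7.255) does not contain 51.169.2.30
  51.169.16.0/20 (51.169.16.0 - 51.169.31.255) does not contain 51.169.2.30
  51.169.32.0/19 (51.169.32.0 - 51.169.63.255) does not contain 51.169.2.30
  51.169.128.0/18 (51.169.128.0 - 51.169.191.255) does not contain 51.169.2.30
Longest matching prefix is /13 -> next hop R16.

R16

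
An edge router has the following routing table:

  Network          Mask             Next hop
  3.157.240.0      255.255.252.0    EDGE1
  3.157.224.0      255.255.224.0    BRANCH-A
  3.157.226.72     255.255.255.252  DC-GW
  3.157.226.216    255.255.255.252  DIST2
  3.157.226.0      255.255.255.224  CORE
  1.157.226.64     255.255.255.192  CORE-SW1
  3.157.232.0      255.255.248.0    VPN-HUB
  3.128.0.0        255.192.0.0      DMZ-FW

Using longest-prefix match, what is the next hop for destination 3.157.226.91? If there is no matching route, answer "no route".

BRANCH-A

Routes whose prefix contains 3.157.226.91:
  3.128.0.0/10 (3.128.0.0 - 3.191.255.255) -> DMZ-FW
  3.157.224.0/19 (3.157.224.0 - 3.157.255.255) -> BRANCH-A
More-specific entries that do NOT match:
  3.157.226.72/30 (3.157.226.72 - 3.157.226.75) does not contain 3.157.226.91
  3.157.226.216/30 (3.157.226.216 - 3.157.226.219) does not contain 3.157.226.91
  3.157.226.0/27 (3.157.226.0 - 3.157.226.31) does not contain 3.157.226.91
  1.157.226.64/26 (1.157.226.64 - 1.157.226.127) does not contain 3.157.226.91
  3.157.240.0/22 (3.157.240.0 - 3.157.243.255) does not contain 3.157.226.91
  3.157.232.0/21 (3.157.232.0 - 3.157.239.255) does not contain 3.157.226.91
Longest matching prefix is /19 -> next hop BRANCH-A.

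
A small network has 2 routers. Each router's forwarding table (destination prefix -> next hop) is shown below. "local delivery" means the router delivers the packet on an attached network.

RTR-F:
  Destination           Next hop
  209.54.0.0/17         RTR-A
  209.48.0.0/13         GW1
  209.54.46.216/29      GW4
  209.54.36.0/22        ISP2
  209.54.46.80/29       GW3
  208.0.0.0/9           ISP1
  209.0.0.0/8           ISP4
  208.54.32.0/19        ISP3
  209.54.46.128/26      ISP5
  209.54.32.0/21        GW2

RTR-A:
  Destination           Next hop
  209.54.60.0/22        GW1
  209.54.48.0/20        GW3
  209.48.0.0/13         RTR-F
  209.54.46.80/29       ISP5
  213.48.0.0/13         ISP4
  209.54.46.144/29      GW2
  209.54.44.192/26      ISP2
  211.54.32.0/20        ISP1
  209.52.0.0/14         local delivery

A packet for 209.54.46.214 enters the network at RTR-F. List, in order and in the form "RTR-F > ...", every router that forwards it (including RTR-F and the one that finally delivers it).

RTR-F > RTR-A

At RTR-F: longest match for 209.54.46.214 is 209.54.0.0/17 -> RTR-A
At RTR-A: longest match for 209.54.46.214 is 209.52.0.0/14 -> local delivery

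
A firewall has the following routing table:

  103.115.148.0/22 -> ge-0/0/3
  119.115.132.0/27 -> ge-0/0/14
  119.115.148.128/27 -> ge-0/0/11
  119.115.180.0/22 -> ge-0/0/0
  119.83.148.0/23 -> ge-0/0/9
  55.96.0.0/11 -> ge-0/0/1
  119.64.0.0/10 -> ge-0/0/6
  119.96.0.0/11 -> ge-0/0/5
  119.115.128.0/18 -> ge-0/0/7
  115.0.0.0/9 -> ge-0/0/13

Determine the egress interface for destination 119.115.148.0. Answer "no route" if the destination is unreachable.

ge-0/0/7

Routes whose prefix contains 119.115.148.0:
  119.64.0.0/10 (119.64.0.0 - 119.127.255.255) -> ge-0/0/6
  119.96.0.0/11 (119.96.0.0 - 119.127.255.255) -> ge-0/0/5
  119.115.128.0/18 (119.115.128.0 - 119.115.191.255) -> ge-0/0/7
More-specific entries that do NOT match:
  119.115.132.0/27 (119.115.132.0 - 119.115.132.31) does not contain 119.115.148.0
  119.115.148.128/27 (119.115.148.128 - 119.115.148.159) does not contain 119.115.148.0
  119.83.148.0/23 (119.83.148.0 - 119.83.149.255) does not contain 119.115.148.0
  103.115.148.0/22 (103.115.148.0 - 103.115.151.255) does not contain 119.115.148.0
  119.115.180.0/22 (119.115.180.0 - 119.115.183.255) does not contain 119.115.148.0
Longest matching prefix is /18 -> interface ge-0/0/7.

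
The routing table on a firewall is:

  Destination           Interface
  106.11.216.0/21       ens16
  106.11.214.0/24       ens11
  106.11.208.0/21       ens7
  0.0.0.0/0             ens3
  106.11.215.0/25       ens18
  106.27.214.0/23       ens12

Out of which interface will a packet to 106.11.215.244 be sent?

Routes whose prefix contains 106.11.215.244:
  0.0.0.0/0 (default, matches everything) -> ens3
  106.11.208.0/21 (106.11.208.0 - 106.11.215.255) -> ens7
More-specific entries that do NOT match:
  106.11.215.0/25 (106.11.215.0 - 106.11.215.127) does not contain 106.11.215.244
  106.11.214.0/24 (106.11.214.0 - 106.11.214.255) does not contain 106.11.215.244
  106.27.214.0/23 (106.27.214.0 - 106.27.215.255) does not contain 106.11.215.244
Longest matching prefix is /21 -> interface ens7.

ens7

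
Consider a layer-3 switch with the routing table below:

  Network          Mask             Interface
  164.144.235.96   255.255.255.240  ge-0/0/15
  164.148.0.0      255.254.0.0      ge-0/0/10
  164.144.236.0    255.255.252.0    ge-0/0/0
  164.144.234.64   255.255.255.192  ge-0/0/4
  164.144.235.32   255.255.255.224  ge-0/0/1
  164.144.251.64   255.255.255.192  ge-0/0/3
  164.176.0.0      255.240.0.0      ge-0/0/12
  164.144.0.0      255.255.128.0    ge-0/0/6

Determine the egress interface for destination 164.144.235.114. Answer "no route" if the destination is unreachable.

No entry's prefix contains 164.144.235.114; there is no default route.

no route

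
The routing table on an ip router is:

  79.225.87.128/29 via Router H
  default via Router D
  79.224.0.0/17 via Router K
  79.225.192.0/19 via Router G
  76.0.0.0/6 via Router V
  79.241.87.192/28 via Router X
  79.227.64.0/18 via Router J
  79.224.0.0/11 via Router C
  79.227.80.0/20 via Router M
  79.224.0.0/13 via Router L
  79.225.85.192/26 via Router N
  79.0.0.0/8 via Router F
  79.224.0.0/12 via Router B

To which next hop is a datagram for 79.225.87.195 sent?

Router L

Routes whose prefix contains 79.225.87.195:
  0.0.0.0/0 (default, matches everything) -> Router D
  76.0.0.0/6 (76.0.0.0 - 79.255.255.255) -> Router V
  79.0.0.0/8 (79.0.0.0 - 79.255.255.255) -> Router F
  79.224.0.0/11 (79.224.0.0 - 79.255.255.255) -> Router C
  79.224.0.0/12 (79.224.0.0 - 79.239.255.255) -> Router B
  79.224.0.0/13 (79.224.0.0 - 79.231.255.255) -> Router L
More-specific entries that do NOT match:
  79.225.87.128/29 (79.225.87.128 - 79.225.87.135) does not contain 79.225.87.195
  79.241.87.192/28 (79.241.87.192 - 79.241.87.207) does not contain 79.225.87.195
  79.225.85.192/26 (79.225.85.192 - 79.225.85.255) does not contain 79.225.87.195
  79.227.80.0/20 (79.227.80.0 - 79.227.95.255) does not contain 79.225.87.195
  79.225.192.0/19 (79.225.192.0 - 79.225.223.255) does not contain 79.225.87.195
  79.227.64.0/18 (79.227.64.0 - 79.227.127.255) does not contain 79.225.87.195
  79.224.0.0/17 (79.224.0.0 - 79.224.127.255) does not contain 79.225.87.195
Longest matching prefix is /13 -> next hop Router L.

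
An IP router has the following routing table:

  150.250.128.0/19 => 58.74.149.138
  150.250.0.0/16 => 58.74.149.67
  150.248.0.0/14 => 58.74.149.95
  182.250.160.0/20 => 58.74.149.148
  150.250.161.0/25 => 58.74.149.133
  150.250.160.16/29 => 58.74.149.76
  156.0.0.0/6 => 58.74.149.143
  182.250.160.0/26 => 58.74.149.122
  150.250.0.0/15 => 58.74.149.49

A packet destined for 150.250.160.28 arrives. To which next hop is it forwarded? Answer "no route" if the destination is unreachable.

58.74.149.67

Routes whose prefix contains 150.250.160.28:
  150.248.0.0/14 (150.248.0.0 - 150.251.255.255) -> 58.74.149.95
  150.250.0.0/15 (150.250.0.0 - 150.251.255.255) -> 58.74.149.49
  150.250.0.0/16 (150.250.0.0 - 150.250.255.255) -> 58.74.149.67
More-specific entries that do NOT match:
  150.250.160.16/29 (150.250.160.16 - 150.250.160.23) does not contain 150.250.160.28
  182.250.160.0/26 (182.250.160.0 - 182.250.160.63) does not contain 150.250.160.28
  150.250.161.0/25 (150.250.161.0 - 150.250.161.127) does not contain 150.250.160.28
  182.250.160.0/20 (182.250.160.0 - 182.250.175.255) does not contain 150.250.160.28
  150.250.128.0/19 (150.250.128.0 - 150.250.159.255) does not contain 150.250.160.28
Longest matching prefix is /16 -> next hop 58.74.149.67.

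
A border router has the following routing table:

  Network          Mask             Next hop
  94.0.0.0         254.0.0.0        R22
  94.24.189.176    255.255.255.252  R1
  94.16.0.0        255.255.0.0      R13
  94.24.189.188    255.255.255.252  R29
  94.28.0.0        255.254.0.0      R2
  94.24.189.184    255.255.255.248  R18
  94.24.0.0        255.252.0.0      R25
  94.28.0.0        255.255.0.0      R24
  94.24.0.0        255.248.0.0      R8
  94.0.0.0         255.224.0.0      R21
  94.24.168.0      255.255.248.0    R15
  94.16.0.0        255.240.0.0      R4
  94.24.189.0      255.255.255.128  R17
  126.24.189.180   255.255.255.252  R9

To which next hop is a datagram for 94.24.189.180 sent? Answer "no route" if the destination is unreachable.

Routes whose prefix contains 94.24.189.180:
  94.0.0.0/7 (94.0.0.0 - 95.255.255.255) -> R22
  94.0.0.0/11 (94.0.0.0 - 94.31.255.255) -> R21
  94.16.0.0/12 (94.16.0.0 - 94.31.255.255) -> R4
  94.24.0.0/13 (94.24.0.0 - 94.31.255.255) -> R8
  94.24.0.0/14 (94.24.0.0 - 94.27.255.255) -> R25
More-specific entries that do NOT match:
  94.24.189.176/30 (94.24.189.176 - 94.24.189.179) does not contain 94.24.189.180
  94.24.189.188/30 (94.24.189.188 - 94.24.189.191) does not contain 94.24.189.180
  126.24.189.180/30 (126.24.189.180 - 126.24.189.183) does not contain 94.24.189.180
  94.24.189.184/29 (94.24.189.184 - 94.24.189.191) does not contain 94.24.189.180
  94.24.189.0/25 (94.24.189.0 - 94.24.189.127) does not contain 94.24.189.180
  94.24.168.0/21 (94.24.168.0 - 94.24.175.255) does not contain 94.24.189.180
  94.16.0.0/16 (94.16.0.0 - 94.16.255.255) does not contain 94.24.189.180
  94.28.0.0/16 (94.28.0.0 - 94.28.255.255) does not contain 94.24.189.180
  94.28.0.0/15 (94.28.0.0 - 94.29.255.255) does not contain 94.24.189.180
Longest matching prefix is /14 -> next hop R25.

R25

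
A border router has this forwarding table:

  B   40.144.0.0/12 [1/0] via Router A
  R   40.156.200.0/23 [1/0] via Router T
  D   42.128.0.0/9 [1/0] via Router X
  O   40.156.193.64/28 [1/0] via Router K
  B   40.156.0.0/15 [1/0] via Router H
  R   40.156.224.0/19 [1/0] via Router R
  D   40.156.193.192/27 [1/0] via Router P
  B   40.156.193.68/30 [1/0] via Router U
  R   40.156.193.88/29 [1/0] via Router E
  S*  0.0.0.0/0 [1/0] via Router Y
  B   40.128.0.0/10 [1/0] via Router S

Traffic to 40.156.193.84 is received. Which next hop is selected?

Routes whose prefix contains 40.156.193.84:
  0.0.0.0/0 (default, matches everything) -> Router Y
  40.128.0.0/10 (40.128.0.0 - 40.191.255.255) -> Router S
  40.144.0.0/12 (40.144.0.0 - 40.159.255.255) -> Router A
  40.156.0.0/15 (40.156.0.0 - 40.157.255.255) -> Router H
More-specific entries that do NOT match:
  40.156.193.68/30 (40.156.193.68 - 40.156.193.71) does not contain 40.156.193.84
  40.156.193.88/29 (40.156.193.88 - 40.156.193.95) does not contain 40.156.193.84
  40.156.193.64/28 (40.156.193.64 - 40.156.193.79) does not contain 40.156.193.84
  40.156.193.192/27 (40.156.193.192 - 40.156.193.223) does not contain 40.156.193.84
  40.156.200.0/23 (40.156.200.0 - 40.156.201.255) does not contain 40.156.193.84
  40.156.224.0/19 (40.156.224.0 - 40.156.255.255) does not contain 40.156.193.84
Longest matching prefix is /15 -> next hop Router H.

Router H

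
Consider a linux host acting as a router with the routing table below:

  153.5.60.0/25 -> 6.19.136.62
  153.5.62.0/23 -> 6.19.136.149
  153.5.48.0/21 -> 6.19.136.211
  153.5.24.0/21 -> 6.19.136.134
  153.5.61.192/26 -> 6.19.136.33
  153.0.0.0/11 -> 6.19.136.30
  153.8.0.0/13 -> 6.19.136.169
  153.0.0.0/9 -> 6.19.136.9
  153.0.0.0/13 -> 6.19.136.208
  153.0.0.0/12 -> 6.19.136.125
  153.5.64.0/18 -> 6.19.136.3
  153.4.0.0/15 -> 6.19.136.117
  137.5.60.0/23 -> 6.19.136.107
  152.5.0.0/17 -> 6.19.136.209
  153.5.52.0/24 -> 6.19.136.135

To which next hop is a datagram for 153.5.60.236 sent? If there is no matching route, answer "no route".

Routes whose prefix contains 153.5.60.236:
  153.0.0.0/9 (153.0.0.0 - 153.127.255.255) -> 6.19.136.9
  153.0.0.0/11 (153.0.0.0 - 153.31.255.255) -> 6.19.136.30
  153.0.0.0/12 (153.0.0.0 - 153.15.255.255) -> 6.19.136.125
  153.0.0.0/13 (153.0.0.0 - 153.7.255.255) -> 6.19.136.208
  153.4.0.0/15 (153.4.0.0 - 153.5.255.255) -> 6.19.136.117
More-specific entries that do NOT match:
  153.5.61.192/26 (153.5.61.192 - 153.5.61.255) does not contain 153.5.60.236
  153.5.60.0/25 (153.5.60.0 - 153.5.60.127) does not contain 153.5.60.236
  153.5.52.0/24 (153.5.52.0 - 153.5.52.255) does not contain 153.5.60.236
  153.5.62.0/23 (153.5.62.0 - 153.5.63.255) does not contain 153.5.60.236
  137.5.60.0/23 (137.5.60.0 - 137.5.61.255) does not contain 153.5.60.236
  153.5.48.0/21 (153.5.48.0 - 153.5.55.255) does not contain 153.5.60.236
  153.5.24.0/21 (153.5.24.0 - 153.5.31.255) does not contain 153.5.60.236
  153.5.64.0/18 (153.5.64.0 - 153.5.127.255) does not contain 153.5.60.236
  152.5.0.0/17 (152.5.0.0 - 152.5.127.255) does not contain 153.5.60.236
Longest matching prefix is /15 -> next hop 6.19.136.117.

6.19.136.117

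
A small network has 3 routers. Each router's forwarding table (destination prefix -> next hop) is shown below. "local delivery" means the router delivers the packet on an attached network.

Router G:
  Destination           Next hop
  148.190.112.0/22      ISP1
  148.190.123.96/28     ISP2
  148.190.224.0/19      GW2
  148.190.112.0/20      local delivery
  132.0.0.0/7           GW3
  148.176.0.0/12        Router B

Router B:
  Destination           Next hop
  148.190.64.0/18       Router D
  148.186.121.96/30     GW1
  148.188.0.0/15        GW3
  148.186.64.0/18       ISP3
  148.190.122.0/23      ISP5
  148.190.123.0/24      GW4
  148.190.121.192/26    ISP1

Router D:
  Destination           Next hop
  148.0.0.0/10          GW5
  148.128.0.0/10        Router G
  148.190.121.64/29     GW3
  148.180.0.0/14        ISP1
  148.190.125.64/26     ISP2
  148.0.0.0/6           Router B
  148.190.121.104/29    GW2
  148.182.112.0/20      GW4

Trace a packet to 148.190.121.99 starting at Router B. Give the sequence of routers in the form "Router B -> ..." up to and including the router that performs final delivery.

Router B -> Router D -> Router G

At Router B: longest match for 148.190.121.99 is 148.190.64.0/18 -> Router D
At Router D: longest match for 148.190.121.99 is 148.128.0.0/10 -> Router G
At Router G: longest match for 148.190.121.99 is 148.190.112.0/20 -> local delivery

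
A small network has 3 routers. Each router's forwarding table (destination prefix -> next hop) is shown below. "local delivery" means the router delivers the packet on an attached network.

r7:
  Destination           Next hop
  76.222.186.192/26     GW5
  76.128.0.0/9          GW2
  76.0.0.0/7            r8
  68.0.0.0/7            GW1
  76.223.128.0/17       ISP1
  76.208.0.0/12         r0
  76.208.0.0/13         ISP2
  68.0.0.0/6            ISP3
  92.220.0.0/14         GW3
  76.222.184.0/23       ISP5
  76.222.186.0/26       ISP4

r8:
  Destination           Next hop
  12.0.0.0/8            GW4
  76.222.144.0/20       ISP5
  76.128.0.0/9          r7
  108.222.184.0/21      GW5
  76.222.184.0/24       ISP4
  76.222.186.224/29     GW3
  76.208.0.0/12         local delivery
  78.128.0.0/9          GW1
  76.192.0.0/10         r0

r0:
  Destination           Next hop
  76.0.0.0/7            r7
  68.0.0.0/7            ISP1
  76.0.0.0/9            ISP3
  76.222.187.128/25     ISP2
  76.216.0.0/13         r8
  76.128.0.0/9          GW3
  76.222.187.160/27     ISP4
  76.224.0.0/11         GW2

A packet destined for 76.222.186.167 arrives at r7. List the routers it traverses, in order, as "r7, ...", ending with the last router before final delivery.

r7, r0, r8

At r7: longest match for 76.222.186.167 is 76.208.0.0/12 -> r0
At r0: longest match for 76.222.186.167 is 76.216.0.0/13 -> r8
At r8: longest match for 76.222.186.167 is 76.208.0.0/12 -> local delivery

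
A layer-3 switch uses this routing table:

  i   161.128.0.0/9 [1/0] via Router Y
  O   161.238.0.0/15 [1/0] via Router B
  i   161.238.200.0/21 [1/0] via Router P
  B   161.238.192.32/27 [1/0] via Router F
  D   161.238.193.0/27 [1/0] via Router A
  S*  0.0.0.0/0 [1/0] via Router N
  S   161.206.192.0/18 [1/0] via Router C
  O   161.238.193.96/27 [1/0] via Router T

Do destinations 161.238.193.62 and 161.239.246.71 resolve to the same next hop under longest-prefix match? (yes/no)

yes

161.238.193.62: longest match 161.238.0.0/15 -> Router B
161.239.246.71: longest match 161.238.0.0/15 -> Router B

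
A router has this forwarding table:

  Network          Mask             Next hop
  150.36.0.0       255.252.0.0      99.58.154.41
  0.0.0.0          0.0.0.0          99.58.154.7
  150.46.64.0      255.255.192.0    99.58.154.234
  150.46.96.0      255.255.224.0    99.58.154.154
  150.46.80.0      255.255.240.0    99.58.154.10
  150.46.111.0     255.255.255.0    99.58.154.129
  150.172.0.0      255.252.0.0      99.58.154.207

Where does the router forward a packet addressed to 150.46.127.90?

99.58.154.154

Routes whose prefix contains 150.46.127.90:
  0.0.0.0/0 (default, matches everything) -> 99.58.154.7
  150.46.64.0/18 (150.46.64.0 - 150.46.127.255) -> 99.58.154.234
  150.46.96.0/19 (150.46.96.0 - 150.46.127.255) -> 99.58.154.154
More-specific entries that do NOT match:
  150.46.111.0/24 (150.46.111.0 - 150.46.111.255) does not contain 150.46.127.90
  150.46.80.0/20 (150.46.80.0 - 150.46.95.255) does not contain 150.46.127.90
Longest matching prefix is /19 -> next hop 99.58.154.154.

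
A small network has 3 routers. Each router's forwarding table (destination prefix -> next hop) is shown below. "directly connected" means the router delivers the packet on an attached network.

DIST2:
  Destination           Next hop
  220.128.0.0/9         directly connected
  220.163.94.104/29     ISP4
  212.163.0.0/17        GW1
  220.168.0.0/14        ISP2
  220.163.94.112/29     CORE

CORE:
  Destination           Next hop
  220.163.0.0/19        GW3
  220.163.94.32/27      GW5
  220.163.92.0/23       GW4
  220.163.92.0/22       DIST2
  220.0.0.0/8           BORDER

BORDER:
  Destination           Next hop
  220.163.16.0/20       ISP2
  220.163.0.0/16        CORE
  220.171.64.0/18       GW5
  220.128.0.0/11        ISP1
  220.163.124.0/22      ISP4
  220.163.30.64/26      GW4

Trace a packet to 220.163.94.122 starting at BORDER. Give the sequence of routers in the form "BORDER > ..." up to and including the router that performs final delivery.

BORDER > CORE > DIST2

At BORDER: longest match for 220.163.94.122 is 220.163.0.0/16 -> CORE
At CORE: longest match for 220.163.94.122 is 220.163.92.0/22 -> DIST2
At DIST2: longest match for 220.163.94.122 is 220.128.0.0/9 -> directly connected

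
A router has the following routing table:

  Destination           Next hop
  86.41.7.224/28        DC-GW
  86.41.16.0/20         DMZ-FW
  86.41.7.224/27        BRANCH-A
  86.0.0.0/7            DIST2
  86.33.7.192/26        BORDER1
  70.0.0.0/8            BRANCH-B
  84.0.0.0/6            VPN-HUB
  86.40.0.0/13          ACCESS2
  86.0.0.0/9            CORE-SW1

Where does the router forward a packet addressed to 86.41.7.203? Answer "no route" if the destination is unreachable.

ACCESS2

Routes whose prefix contains 86.41.7.203:
  84.0.0.0/6 (84.0.0.0 - 87.255.255.255) -> VPN-HUB
  86.0.0.0/7 (86.0.0.0 - 87.255.255.255) -> DIST2
  86.0.0.0/9 (86.0.0.0 - 86.127.255.255) -> CORE-SW1
  86.40.0.0/13 (86.40.0.0 - 86.47.255.255) -> ACCESS2
More-specific entries that do NOT match:
  86.41.7.224/28 (86.41.7.224 - 86.41.7.239) does not contain 86.41.7.203
  86.41.7.224/27 (86.41.7.224 - 86.41.7.255) does not contain 86.41.7.203
  86.33.7.192/26 (86.33.7.192 - 86.33.7.255) does not contain 86.41.7.203
  86.41.16.0/20 (86.41.16.0 - 86.41.31.255) does not contain 86.41.7.203
Longest matching prefix is /13 -> next hop ACCESS2.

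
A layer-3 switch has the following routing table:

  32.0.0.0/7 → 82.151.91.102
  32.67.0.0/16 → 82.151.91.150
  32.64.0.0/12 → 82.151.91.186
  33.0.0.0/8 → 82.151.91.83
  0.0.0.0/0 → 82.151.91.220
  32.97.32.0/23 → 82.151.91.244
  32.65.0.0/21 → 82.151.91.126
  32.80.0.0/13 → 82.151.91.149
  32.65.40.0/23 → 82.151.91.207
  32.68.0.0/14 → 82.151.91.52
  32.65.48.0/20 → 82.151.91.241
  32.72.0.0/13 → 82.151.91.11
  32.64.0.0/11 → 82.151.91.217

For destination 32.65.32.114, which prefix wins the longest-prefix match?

32.64.0.0/12

Entries matching 32.65.32.114:
  0.0.0.0/0 (default, matches everything)
  32.0.0.0/7 (32.0.0.0 - 33.255.255.255)
  32.64.0.0/11 (32.64.0.0 - 32.95.255.255)
  32.64.0.0/12 (32.64.0.0 - 32.79.255.255)
Most specific is 32.64.0.0/12.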